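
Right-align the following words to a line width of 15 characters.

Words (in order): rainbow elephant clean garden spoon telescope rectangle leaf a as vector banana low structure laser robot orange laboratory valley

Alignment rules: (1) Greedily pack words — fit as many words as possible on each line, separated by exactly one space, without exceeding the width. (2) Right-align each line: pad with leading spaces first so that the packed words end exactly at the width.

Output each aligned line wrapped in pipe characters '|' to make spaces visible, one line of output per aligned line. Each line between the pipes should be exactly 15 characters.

Answer: |        rainbow|
| elephant clean|
|   garden spoon|
|      telescope|
| rectangle leaf|
|    a as vector|
|     banana low|
|structure laser|
|   robot orange|
|     laboratory|
|         valley|

Derivation:
Line 1: ['rainbow'] (min_width=7, slack=8)
Line 2: ['elephant', 'clean'] (min_width=14, slack=1)
Line 3: ['garden', 'spoon'] (min_width=12, slack=3)
Line 4: ['telescope'] (min_width=9, slack=6)
Line 5: ['rectangle', 'leaf'] (min_width=14, slack=1)
Line 6: ['a', 'as', 'vector'] (min_width=11, slack=4)
Line 7: ['banana', 'low'] (min_width=10, slack=5)
Line 8: ['structure', 'laser'] (min_width=15, slack=0)
Line 9: ['robot', 'orange'] (min_width=12, slack=3)
Line 10: ['laboratory'] (min_width=10, slack=5)
Line 11: ['valley'] (min_width=6, slack=9)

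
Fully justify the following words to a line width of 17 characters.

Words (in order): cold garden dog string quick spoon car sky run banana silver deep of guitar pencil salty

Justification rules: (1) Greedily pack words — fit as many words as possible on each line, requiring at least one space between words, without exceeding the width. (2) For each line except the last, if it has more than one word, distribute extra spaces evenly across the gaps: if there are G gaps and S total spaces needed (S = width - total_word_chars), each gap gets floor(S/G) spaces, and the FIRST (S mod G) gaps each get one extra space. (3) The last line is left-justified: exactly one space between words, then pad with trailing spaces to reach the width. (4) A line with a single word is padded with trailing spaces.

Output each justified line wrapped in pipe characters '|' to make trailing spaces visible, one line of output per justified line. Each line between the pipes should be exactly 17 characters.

Line 1: ['cold', 'garden', 'dog'] (min_width=15, slack=2)
Line 2: ['string', 'quick'] (min_width=12, slack=5)
Line 3: ['spoon', 'car', 'sky', 'run'] (min_width=17, slack=0)
Line 4: ['banana', 'silver'] (min_width=13, slack=4)
Line 5: ['deep', 'of', 'guitar'] (min_width=14, slack=3)
Line 6: ['pencil', 'salty'] (min_width=12, slack=5)

Answer: |cold  garden  dog|
|string      quick|
|spoon car sky run|
|banana     silver|
|deep   of  guitar|
|pencil salty     |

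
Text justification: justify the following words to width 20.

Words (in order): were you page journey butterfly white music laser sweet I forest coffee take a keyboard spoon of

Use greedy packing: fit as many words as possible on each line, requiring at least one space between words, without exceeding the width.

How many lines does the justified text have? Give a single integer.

Line 1: ['were', 'you', 'page'] (min_width=13, slack=7)
Line 2: ['journey', 'butterfly'] (min_width=17, slack=3)
Line 3: ['white', 'music', 'laser'] (min_width=17, slack=3)
Line 4: ['sweet', 'I', 'forest'] (min_width=14, slack=6)
Line 5: ['coffee', 'take', 'a'] (min_width=13, slack=7)
Line 6: ['keyboard', 'spoon', 'of'] (min_width=17, slack=3)
Total lines: 6

Answer: 6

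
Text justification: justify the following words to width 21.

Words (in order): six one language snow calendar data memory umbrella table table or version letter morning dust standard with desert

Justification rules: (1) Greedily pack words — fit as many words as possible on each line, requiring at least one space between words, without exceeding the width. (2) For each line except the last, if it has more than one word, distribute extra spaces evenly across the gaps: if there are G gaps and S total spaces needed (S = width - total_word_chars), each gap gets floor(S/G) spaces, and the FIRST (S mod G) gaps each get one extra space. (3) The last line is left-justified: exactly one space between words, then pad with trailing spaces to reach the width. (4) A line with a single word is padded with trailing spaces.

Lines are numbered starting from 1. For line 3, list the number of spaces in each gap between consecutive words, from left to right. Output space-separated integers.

Answer: 2 1

Derivation:
Line 1: ['six', 'one', 'language', 'snow'] (min_width=21, slack=0)
Line 2: ['calendar', 'data', 'memory'] (min_width=20, slack=1)
Line 3: ['umbrella', 'table', 'table'] (min_width=20, slack=1)
Line 4: ['or', 'version', 'letter'] (min_width=17, slack=4)
Line 5: ['morning', 'dust', 'standard'] (min_width=21, slack=0)
Line 6: ['with', 'desert'] (min_width=11, slack=10)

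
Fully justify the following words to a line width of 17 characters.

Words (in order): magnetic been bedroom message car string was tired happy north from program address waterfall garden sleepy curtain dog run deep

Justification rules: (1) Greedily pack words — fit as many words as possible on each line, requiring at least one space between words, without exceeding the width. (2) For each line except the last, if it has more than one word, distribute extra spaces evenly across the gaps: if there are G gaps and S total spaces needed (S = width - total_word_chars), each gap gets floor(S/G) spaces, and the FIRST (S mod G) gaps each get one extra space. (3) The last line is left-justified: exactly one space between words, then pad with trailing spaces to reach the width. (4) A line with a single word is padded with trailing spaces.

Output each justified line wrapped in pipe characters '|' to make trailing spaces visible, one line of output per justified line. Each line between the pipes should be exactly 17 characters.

Line 1: ['magnetic', 'been'] (min_width=13, slack=4)
Line 2: ['bedroom', 'message'] (min_width=15, slack=2)
Line 3: ['car', 'string', 'was'] (min_width=14, slack=3)
Line 4: ['tired', 'happy', 'north'] (min_width=17, slack=0)
Line 5: ['from', 'program'] (min_width=12, slack=5)
Line 6: ['address', 'waterfall'] (min_width=17, slack=0)
Line 7: ['garden', 'sleepy'] (min_width=13, slack=4)
Line 8: ['curtain', 'dog', 'run'] (min_width=15, slack=2)
Line 9: ['deep'] (min_width=4, slack=13)

Answer: |magnetic     been|
|bedroom   message|
|car   string  was|
|tired happy north|
|from      program|
|address waterfall|
|garden     sleepy|
|curtain  dog  run|
|deep             |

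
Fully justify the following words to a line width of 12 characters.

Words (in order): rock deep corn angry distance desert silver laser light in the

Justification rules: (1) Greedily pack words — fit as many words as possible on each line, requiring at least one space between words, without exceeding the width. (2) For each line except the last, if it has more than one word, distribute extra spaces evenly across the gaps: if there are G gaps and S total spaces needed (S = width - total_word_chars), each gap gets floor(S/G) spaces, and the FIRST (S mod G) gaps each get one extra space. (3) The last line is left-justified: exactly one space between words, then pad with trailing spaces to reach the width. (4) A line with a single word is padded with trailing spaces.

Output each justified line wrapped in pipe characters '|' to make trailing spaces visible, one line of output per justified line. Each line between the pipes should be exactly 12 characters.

Line 1: ['rock', 'deep'] (min_width=9, slack=3)
Line 2: ['corn', 'angry'] (min_width=10, slack=2)
Line 3: ['distance'] (min_width=8, slack=4)
Line 4: ['desert'] (min_width=6, slack=6)
Line 5: ['silver', 'laser'] (min_width=12, slack=0)
Line 6: ['light', 'in', 'the'] (min_width=12, slack=0)

Answer: |rock    deep|
|corn   angry|
|distance    |
|desert      |
|silver laser|
|light in the|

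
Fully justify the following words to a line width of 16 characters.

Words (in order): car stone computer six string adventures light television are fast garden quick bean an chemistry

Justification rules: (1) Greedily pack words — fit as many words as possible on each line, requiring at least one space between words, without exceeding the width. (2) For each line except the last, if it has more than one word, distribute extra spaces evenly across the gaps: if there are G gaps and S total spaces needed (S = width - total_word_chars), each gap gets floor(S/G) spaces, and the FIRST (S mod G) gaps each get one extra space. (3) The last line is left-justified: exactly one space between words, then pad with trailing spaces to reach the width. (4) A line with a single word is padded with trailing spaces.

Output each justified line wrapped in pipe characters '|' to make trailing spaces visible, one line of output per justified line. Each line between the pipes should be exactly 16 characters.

Line 1: ['car', 'stone'] (min_width=9, slack=7)
Line 2: ['computer', 'six'] (min_width=12, slack=4)
Line 3: ['string'] (min_width=6, slack=10)
Line 4: ['adventures', 'light'] (min_width=16, slack=0)
Line 5: ['television', 'are'] (min_width=14, slack=2)
Line 6: ['fast', 'garden'] (min_width=11, slack=5)
Line 7: ['quick', 'bean', 'an'] (min_width=13, slack=3)
Line 8: ['chemistry'] (min_width=9, slack=7)

Answer: |car        stone|
|computer     six|
|string          |
|adventures light|
|television   are|
|fast      garden|
|quick   bean  an|
|chemistry       |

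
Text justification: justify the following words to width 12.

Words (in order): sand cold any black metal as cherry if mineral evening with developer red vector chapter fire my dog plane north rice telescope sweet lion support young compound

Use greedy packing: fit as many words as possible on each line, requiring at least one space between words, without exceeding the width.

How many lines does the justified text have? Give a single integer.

Answer: 16

Derivation:
Line 1: ['sand', 'cold'] (min_width=9, slack=3)
Line 2: ['any', 'black'] (min_width=9, slack=3)
Line 3: ['metal', 'as'] (min_width=8, slack=4)
Line 4: ['cherry', 'if'] (min_width=9, slack=3)
Line 5: ['mineral'] (min_width=7, slack=5)
Line 6: ['evening', 'with'] (min_width=12, slack=0)
Line 7: ['developer'] (min_width=9, slack=3)
Line 8: ['red', 'vector'] (min_width=10, slack=2)
Line 9: ['chapter', 'fire'] (min_width=12, slack=0)
Line 10: ['my', 'dog', 'plane'] (min_width=12, slack=0)
Line 11: ['north', 'rice'] (min_width=10, slack=2)
Line 12: ['telescope'] (min_width=9, slack=3)
Line 13: ['sweet', 'lion'] (min_width=10, slack=2)
Line 14: ['support'] (min_width=7, slack=5)
Line 15: ['young'] (min_width=5, slack=7)
Line 16: ['compound'] (min_width=8, slack=4)
Total lines: 16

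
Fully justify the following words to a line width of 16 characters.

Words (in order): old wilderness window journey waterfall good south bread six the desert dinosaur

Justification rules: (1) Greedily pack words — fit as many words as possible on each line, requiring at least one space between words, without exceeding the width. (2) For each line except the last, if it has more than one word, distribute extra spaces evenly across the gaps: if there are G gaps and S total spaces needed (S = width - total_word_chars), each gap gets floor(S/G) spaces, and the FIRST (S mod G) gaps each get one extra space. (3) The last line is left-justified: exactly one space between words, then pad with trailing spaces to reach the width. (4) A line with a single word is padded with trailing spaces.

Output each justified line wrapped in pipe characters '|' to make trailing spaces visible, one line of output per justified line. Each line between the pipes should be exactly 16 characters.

Answer: |old   wilderness|
|window   journey|
|waterfall   good|
|south  bread six|
|the       desert|
|dinosaur        |

Derivation:
Line 1: ['old', 'wilderness'] (min_width=14, slack=2)
Line 2: ['window', 'journey'] (min_width=14, slack=2)
Line 3: ['waterfall', 'good'] (min_width=14, slack=2)
Line 4: ['south', 'bread', 'six'] (min_width=15, slack=1)
Line 5: ['the', 'desert'] (min_width=10, slack=6)
Line 6: ['dinosaur'] (min_width=8, slack=8)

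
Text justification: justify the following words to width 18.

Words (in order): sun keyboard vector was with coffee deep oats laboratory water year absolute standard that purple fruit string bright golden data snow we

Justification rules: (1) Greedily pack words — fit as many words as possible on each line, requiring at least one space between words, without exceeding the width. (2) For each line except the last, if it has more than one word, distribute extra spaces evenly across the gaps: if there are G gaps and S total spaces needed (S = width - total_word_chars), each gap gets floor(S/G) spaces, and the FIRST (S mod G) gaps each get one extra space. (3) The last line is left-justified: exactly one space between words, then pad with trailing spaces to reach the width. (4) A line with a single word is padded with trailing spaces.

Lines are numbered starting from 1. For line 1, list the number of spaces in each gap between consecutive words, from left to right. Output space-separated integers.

Answer: 7

Derivation:
Line 1: ['sun', 'keyboard'] (min_width=12, slack=6)
Line 2: ['vector', 'was', 'with'] (min_width=15, slack=3)
Line 3: ['coffee', 'deep', 'oats'] (min_width=16, slack=2)
Line 4: ['laboratory', 'water'] (min_width=16, slack=2)
Line 5: ['year', 'absolute'] (min_width=13, slack=5)
Line 6: ['standard', 'that'] (min_width=13, slack=5)
Line 7: ['purple', 'fruit'] (min_width=12, slack=6)
Line 8: ['string', 'bright'] (min_width=13, slack=5)
Line 9: ['golden', 'data', 'snow'] (min_width=16, slack=2)
Line 10: ['we'] (min_width=2, slack=16)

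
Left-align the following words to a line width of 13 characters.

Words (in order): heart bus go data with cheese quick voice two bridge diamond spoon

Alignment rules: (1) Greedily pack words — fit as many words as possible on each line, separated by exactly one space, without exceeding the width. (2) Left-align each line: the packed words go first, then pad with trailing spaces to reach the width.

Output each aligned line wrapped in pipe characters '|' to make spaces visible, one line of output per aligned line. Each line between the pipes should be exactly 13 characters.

Line 1: ['heart', 'bus', 'go'] (min_width=12, slack=1)
Line 2: ['data', 'with'] (min_width=9, slack=4)
Line 3: ['cheese', 'quick'] (min_width=12, slack=1)
Line 4: ['voice', 'two'] (min_width=9, slack=4)
Line 5: ['bridge'] (min_width=6, slack=7)
Line 6: ['diamond', 'spoon'] (min_width=13, slack=0)

Answer: |heart bus go |
|data with    |
|cheese quick |
|voice two    |
|bridge       |
|diamond spoon|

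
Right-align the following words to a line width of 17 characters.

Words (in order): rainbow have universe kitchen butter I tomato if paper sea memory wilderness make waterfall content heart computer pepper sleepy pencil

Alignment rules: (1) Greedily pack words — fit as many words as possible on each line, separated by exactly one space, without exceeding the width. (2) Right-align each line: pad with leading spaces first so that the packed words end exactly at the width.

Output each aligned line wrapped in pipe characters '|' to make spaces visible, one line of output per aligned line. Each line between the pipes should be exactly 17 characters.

Line 1: ['rainbow', 'have'] (min_width=12, slack=5)
Line 2: ['universe', 'kitchen'] (min_width=16, slack=1)
Line 3: ['butter', 'I', 'tomato'] (min_width=15, slack=2)
Line 4: ['if', 'paper', 'sea'] (min_width=12, slack=5)
Line 5: ['memory', 'wilderness'] (min_width=17, slack=0)
Line 6: ['make', 'waterfall'] (min_width=14, slack=3)
Line 7: ['content', 'heart'] (min_width=13, slack=4)
Line 8: ['computer', 'pepper'] (min_width=15, slack=2)
Line 9: ['sleepy', 'pencil'] (min_width=13, slack=4)

Answer: |     rainbow have|
| universe kitchen|
|  butter I tomato|
|     if paper sea|
|memory wilderness|
|   make waterfall|
|    content heart|
|  computer pepper|
|    sleepy pencil|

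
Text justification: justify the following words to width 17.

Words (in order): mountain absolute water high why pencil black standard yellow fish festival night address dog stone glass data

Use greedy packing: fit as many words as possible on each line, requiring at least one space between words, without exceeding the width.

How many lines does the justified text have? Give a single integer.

Line 1: ['mountain', 'absolute'] (min_width=17, slack=0)
Line 2: ['water', 'high', 'why'] (min_width=14, slack=3)
Line 3: ['pencil', 'black'] (min_width=12, slack=5)
Line 4: ['standard', 'yellow'] (min_width=15, slack=2)
Line 5: ['fish', 'festival'] (min_width=13, slack=4)
Line 6: ['night', 'address', 'dog'] (min_width=17, slack=0)
Line 7: ['stone', 'glass', 'data'] (min_width=16, slack=1)
Total lines: 7

Answer: 7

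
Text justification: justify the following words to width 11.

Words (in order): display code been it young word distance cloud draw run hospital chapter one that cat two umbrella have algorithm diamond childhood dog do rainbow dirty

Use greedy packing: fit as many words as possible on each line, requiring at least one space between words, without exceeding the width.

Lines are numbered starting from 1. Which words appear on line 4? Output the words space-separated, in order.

Line 1: ['display'] (min_width=7, slack=4)
Line 2: ['code', 'been'] (min_width=9, slack=2)
Line 3: ['it', 'young'] (min_width=8, slack=3)
Line 4: ['word'] (min_width=4, slack=7)
Line 5: ['distance'] (min_width=8, slack=3)
Line 6: ['cloud', 'draw'] (min_width=10, slack=1)
Line 7: ['run'] (min_width=3, slack=8)
Line 8: ['hospital'] (min_width=8, slack=3)
Line 9: ['chapter', 'one'] (min_width=11, slack=0)
Line 10: ['that', 'cat'] (min_width=8, slack=3)
Line 11: ['two'] (min_width=3, slack=8)
Line 12: ['umbrella'] (min_width=8, slack=3)
Line 13: ['have'] (min_width=4, slack=7)
Line 14: ['algorithm'] (min_width=9, slack=2)
Line 15: ['diamond'] (min_width=7, slack=4)
Line 16: ['childhood'] (min_width=9, slack=2)
Line 17: ['dog', 'do'] (min_width=6, slack=5)
Line 18: ['rainbow'] (min_width=7, slack=4)
Line 19: ['dirty'] (min_width=5, slack=6)

Answer: word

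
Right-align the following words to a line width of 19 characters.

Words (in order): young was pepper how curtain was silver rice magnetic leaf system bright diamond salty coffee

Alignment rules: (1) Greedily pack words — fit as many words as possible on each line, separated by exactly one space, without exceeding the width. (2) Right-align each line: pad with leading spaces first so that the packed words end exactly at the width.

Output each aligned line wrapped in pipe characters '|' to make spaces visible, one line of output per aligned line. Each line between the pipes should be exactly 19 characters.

Line 1: ['young', 'was', 'pepper'] (min_width=16, slack=3)
Line 2: ['how', 'curtain', 'was'] (min_width=15, slack=4)
Line 3: ['silver', 'rice'] (min_width=11, slack=8)
Line 4: ['magnetic', 'leaf'] (min_width=13, slack=6)
Line 5: ['system', 'bright'] (min_width=13, slack=6)
Line 6: ['diamond', 'salty'] (min_width=13, slack=6)
Line 7: ['coffee'] (min_width=6, slack=13)

Answer: |   young was pepper|
|    how curtain was|
|        silver rice|
|      magnetic leaf|
|      system bright|
|      diamond salty|
|             coffee|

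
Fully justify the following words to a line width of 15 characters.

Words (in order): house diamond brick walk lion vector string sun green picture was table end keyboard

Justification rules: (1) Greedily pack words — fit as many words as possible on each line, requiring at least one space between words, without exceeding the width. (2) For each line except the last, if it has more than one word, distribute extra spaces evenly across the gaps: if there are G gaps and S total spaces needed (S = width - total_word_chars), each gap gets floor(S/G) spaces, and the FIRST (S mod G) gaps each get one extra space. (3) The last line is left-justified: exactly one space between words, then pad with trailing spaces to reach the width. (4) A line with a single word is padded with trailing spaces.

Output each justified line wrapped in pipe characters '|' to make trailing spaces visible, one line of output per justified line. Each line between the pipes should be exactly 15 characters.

Line 1: ['house', 'diamond'] (min_width=13, slack=2)
Line 2: ['brick', 'walk', 'lion'] (min_width=15, slack=0)
Line 3: ['vector', 'string'] (min_width=13, slack=2)
Line 4: ['sun', 'green'] (min_width=9, slack=6)
Line 5: ['picture', 'was'] (min_width=11, slack=4)
Line 6: ['table', 'end'] (min_width=9, slack=6)
Line 7: ['keyboard'] (min_width=8, slack=7)

Answer: |house   diamond|
|brick walk lion|
|vector   string|
|sun       green|
|picture     was|
|table       end|
|keyboard       |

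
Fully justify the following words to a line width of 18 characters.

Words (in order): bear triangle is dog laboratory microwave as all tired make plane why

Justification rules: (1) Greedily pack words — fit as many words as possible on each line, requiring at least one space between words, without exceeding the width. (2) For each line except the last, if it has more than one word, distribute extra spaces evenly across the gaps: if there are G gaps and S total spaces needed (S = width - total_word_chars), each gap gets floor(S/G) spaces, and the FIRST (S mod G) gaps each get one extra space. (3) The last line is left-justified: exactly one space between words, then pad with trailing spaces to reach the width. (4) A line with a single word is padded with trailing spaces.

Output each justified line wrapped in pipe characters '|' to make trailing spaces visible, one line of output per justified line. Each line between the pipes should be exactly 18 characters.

Line 1: ['bear', 'triangle', 'is'] (min_width=16, slack=2)
Line 2: ['dog', 'laboratory'] (min_width=14, slack=4)
Line 3: ['microwave', 'as', 'all'] (min_width=16, slack=2)
Line 4: ['tired', 'make', 'plane'] (min_width=16, slack=2)
Line 5: ['why'] (min_width=3, slack=15)

Answer: |bear  triangle  is|
|dog     laboratory|
|microwave  as  all|
|tired  make  plane|
|why               |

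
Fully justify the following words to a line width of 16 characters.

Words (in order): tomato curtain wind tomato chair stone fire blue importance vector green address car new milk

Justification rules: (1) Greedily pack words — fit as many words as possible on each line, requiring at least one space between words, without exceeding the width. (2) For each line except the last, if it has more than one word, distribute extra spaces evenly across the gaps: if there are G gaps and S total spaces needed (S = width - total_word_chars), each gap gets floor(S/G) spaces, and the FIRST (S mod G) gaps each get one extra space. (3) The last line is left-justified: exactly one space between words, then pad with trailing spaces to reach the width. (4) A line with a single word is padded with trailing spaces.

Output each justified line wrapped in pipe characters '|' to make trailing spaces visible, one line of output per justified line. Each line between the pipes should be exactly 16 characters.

Answer: |tomato   curtain|
|wind      tomato|
|chair stone fire|
|blue  importance|
|vector     green|
|address  car new|
|milk            |

Derivation:
Line 1: ['tomato', 'curtain'] (min_width=14, slack=2)
Line 2: ['wind', 'tomato'] (min_width=11, slack=5)
Line 3: ['chair', 'stone', 'fire'] (min_width=16, slack=0)
Line 4: ['blue', 'importance'] (min_width=15, slack=1)
Line 5: ['vector', 'green'] (min_width=12, slack=4)
Line 6: ['address', 'car', 'new'] (min_width=15, slack=1)
Line 7: ['milk'] (min_width=4, slack=12)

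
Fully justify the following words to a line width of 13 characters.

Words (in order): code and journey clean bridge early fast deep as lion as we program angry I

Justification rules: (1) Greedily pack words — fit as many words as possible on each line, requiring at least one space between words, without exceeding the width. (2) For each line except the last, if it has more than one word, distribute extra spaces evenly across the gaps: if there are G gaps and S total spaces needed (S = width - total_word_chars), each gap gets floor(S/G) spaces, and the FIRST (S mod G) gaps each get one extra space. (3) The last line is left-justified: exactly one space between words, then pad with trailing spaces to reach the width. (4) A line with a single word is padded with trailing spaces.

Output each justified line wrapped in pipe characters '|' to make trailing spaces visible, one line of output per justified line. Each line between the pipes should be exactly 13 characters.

Line 1: ['code', 'and'] (min_width=8, slack=5)
Line 2: ['journey', 'clean'] (min_width=13, slack=0)
Line 3: ['bridge', 'early'] (min_width=12, slack=1)
Line 4: ['fast', 'deep', 'as'] (min_width=12, slack=1)
Line 5: ['lion', 'as', 'we'] (min_width=10, slack=3)
Line 6: ['program', 'angry'] (min_width=13, slack=0)
Line 7: ['I'] (min_width=1, slack=12)

Answer: |code      and|
|journey clean|
|bridge  early|
|fast  deep as|
|lion   as  we|
|program angry|
|I            |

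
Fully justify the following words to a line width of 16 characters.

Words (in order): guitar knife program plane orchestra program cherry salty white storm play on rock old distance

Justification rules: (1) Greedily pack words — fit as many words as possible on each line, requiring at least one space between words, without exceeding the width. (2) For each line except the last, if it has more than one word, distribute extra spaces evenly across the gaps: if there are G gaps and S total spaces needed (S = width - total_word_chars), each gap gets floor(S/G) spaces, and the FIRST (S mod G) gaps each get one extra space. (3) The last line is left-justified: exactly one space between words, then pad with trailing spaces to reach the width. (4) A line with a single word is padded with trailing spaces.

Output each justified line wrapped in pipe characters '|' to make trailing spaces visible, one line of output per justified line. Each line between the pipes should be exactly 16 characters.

Line 1: ['guitar', 'knife'] (min_width=12, slack=4)
Line 2: ['program', 'plane'] (min_width=13, slack=3)
Line 3: ['orchestra'] (min_width=9, slack=7)
Line 4: ['program', 'cherry'] (min_width=14, slack=2)
Line 5: ['salty', 'white'] (min_width=11, slack=5)
Line 6: ['storm', 'play', 'on'] (min_width=13, slack=3)
Line 7: ['rock', 'old'] (min_width=8, slack=8)
Line 8: ['distance'] (min_width=8, slack=8)

Answer: |guitar     knife|
|program    plane|
|orchestra       |
|program   cherry|
|salty      white|
|storm   play  on|
|rock         old|
|distance        |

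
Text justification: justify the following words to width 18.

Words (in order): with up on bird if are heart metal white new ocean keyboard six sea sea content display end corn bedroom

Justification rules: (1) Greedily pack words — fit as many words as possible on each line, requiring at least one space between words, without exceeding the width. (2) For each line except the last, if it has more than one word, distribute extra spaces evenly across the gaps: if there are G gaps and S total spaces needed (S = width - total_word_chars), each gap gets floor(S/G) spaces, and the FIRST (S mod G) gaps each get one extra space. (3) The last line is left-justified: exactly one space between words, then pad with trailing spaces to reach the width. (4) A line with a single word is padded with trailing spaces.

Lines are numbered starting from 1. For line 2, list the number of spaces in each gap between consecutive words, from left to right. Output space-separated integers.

Answer: 3 2

Derivation:
Line 1: ['with', 'up', 'on', 'bird', 'if'] (min_width=18, slack=0)
Line 2: ['are', 'heart', 'metal'] (min_width=15, slack=3)
Line 3: ['white', 'new', 'ocean'] (min_width=15, slack=3)
Line 4: ['keyboard', 'six', 'sea'] (min_width=16, slack=2)
Line 5: ['sea', 'content'] (min_width=11, slack=7)
Line 6: ['display', 'end', 'corn'] (min_width=16, slack=2)
Line 7: ['bedroom'] (min_width=7, slack=11)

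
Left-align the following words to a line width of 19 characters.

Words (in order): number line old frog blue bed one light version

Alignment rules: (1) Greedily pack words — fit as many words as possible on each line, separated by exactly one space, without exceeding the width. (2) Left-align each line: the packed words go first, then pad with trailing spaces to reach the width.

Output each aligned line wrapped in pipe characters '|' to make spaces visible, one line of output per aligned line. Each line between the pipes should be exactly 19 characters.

Answer: |number line old    |
|frog blue bed one  |
|light version      |

Derivation:
Line 1: ['number', 'line', 'old'] (min_width=15, slack=4)
Line 2: ['frog', 'blue', 'bed', 'one'] (min_width=17, slack=2)
Line 3: ['light', 'version'] (min_width=13, slack=6)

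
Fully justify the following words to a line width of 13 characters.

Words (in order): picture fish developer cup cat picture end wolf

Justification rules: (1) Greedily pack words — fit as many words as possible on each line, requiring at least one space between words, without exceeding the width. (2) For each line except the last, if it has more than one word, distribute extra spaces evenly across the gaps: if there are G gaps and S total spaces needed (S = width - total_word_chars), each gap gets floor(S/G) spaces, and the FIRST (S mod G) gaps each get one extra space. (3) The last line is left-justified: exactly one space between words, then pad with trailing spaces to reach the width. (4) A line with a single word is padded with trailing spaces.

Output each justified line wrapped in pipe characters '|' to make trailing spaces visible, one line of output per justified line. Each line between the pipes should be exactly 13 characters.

Answer: |picture  fish|
|developer cup|
|cat   picture|
|end wolf     |

Derivation:
Line 1: ['picture', 'fish'] (min_width=12, slack=1)
Line 2: ['developer', 'cup'] (min_width=13, slack=0)
Line 3: ['cat', 'picture'] (min_width=11, slack=2)
Line 4: ['end', 'wolf'] (min_width=8, slack=5)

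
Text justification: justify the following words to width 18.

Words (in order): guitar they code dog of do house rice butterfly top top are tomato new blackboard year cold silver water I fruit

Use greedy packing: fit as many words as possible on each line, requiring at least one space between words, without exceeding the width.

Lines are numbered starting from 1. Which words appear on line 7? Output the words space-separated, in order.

Answer: I fruit

Derivation:
Line 1: ['guitar', 'they', 'code'] (min_width=16, slack=2)
Line 2: ['dog', 'of', 'do', 'house'] (min_width=15, slack=3)
Line 3: ['rice', 'butterfly', 'top'] (min_width=18, slack=0)
Line 4: ['top', 'are', 'tomato', 'new'] (min_width=18, slack=0)
Line 5: ['blackboard', 'year'] (min_width=15, slack=3)
Line 6: ['cold', 'silver', 'water'] (min_width=17, slack=1)
Line 7: ['I', 'fruit'] (min_width=7, slack=11)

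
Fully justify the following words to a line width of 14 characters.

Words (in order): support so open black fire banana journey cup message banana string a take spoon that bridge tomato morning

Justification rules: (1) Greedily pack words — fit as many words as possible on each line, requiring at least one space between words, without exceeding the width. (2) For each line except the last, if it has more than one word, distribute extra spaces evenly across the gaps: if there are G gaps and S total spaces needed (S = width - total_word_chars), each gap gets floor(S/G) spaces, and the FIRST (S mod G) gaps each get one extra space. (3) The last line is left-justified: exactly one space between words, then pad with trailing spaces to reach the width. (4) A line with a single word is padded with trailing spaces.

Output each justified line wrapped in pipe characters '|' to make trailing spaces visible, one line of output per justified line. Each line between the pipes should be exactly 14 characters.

Line 1: ['support', 'so'] (min_width=10, slack=4)
Line 2: ['open', 'black'] (min_width=10, slack=4)
Line 3: ['fire', 'banana'] (min_width=11, slack=3)
Line 4: ['journey', 'cup'] (min_width=11, slack=3)
Line 5: ['message', 'banana'] (min_width=14, slack=0)
Line 6: ['string', 'a', 'take'] (min_width=13, slack=1)
Line 7: ['spoon', 'that'] (min_width=10, slack=4)
Line 8: ['bridge', 'tomato'] (min_width=13, slack=1)
Line 9: ['morning'] (min_width=7, slack=7)

Answer: |support     so|
|open     black|
|fire    banana|
|journey    cup|
|message banana|
|string  a take|
|spoon     that|
|bridge  tomato|
|morning       |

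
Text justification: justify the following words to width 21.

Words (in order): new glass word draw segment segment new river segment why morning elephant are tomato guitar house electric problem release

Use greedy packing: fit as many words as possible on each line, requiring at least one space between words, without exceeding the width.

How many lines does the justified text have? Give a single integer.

Line 1: ['new', 'glass', 'word', 'draw'] (min_width=19, slack=2)
Line 2: ['segment', 'segment', 'new'] (min_width=19, slack=2)
Line 3: ['river', 'segment', 'why'] (min_width=17, slack=4)
Line 4: ['morning', 'elephant', 'are'] (min_width=20, slack=1)
Line 5: ['tomato', 'guitar', 'house'] (min_width=19, slack=2)
Line 6: ['electric', 'problem'] (min_width=16, slack=5)
Line 7: ['release'] (min_width=7, slack=14)
Total lines: 7

Answer: 7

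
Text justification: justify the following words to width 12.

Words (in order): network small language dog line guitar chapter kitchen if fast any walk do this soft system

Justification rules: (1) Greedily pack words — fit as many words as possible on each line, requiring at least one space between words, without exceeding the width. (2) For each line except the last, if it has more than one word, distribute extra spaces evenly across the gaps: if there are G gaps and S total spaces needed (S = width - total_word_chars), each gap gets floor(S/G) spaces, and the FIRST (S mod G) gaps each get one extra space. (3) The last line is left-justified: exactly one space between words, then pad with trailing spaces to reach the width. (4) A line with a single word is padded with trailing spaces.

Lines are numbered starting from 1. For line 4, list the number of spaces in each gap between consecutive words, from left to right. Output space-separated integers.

Answer: 2

Derivation:
Line 1: ['network'] (min_width=7, slack=5)
Line 2: ['small'] (min_width=5, slack=7)
Line 3: ['language', 'dog'] (min_width=12, slack=0)
Line 4: ['line', 'guitar'] (min_width=11, slack=1)
Line 5: ['chapter'] (min_width=7, slack=5)
Line 6: ['kitchen', 'if'] (min_width=10, slack=2)
Line 7: ['fast', 'any'] (min_width=8, slack=4)
Line 8: ['walk', 'do', 'this'] (min_width=12, slack=0)
Line 9: ['soft', 'system'] (min_width=11, slack=1)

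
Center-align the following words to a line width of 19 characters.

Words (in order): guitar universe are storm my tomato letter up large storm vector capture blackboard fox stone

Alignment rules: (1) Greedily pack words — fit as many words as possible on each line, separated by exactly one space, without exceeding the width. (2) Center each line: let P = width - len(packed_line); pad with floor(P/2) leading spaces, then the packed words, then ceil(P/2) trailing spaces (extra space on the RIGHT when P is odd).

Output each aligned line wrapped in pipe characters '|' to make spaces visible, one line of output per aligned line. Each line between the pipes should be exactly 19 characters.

Line 1: ['guitar', 'universe', 'are'] (min_width=19, slack=0)
Line 2: ['storm', 'my', 'tomato'] (min_width=15, slack=4)
Line 3: ['letter', 'up', 'large'] (min_width=15, slack=4)
Line 4: ['storm', 'vector'] (min_width=12, slack=7)
Line 5: ['capture', 'blackboard'] (min_width=18, slack=1)
Line 6: ['fox', 'stone'] (min_width=9, slack=10)

Answer: |guitar universe are|
|  storm my tomato  |
|  letter up large  |
|   storm vector    |
|capture blackboard |
|     fox stone     |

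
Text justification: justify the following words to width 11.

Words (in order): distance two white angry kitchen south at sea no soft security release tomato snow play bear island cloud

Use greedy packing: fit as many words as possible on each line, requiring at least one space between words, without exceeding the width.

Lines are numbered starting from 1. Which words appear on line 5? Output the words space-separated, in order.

Answer: south at

Derivation:
Line 1: ['distance'] (min_width=8, slack=3)
Line 2: ['two', 'white'] (min_width=9, slack=2)
Line 3: ['angry'] (min_width=5, slack=6)
Line 4: ['kitchen'] (min_width=7, slack=4)
Line 5: ['south', 'at'] (min_width=8, slack=3)
Line 6: ['sea', 'no', 'soft'] (min_width=11, slack=0)
Line 7: ['security'] (min_width=8, slack=3)
Line 8: ['release'] (min_width=7, slack=4)
Line 9: ['tomato', 'snow'] (min_width=11, slack=0)
Line 10: ['play', 'bear'] (min_width=9, slack=2)
Line 11: ['island'] (min_width=6, slack=5)
Line 12: ['cloud'] (min_width=5, slack=6)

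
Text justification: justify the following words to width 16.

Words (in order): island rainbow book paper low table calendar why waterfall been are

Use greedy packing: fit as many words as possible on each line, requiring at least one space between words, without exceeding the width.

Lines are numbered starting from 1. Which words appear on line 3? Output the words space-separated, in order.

Line 1: ['island', 'rainbow'] (min_width=14, slack=2)
Line 2: ['book', 'paper', 'low'] (min_width=14, slack=2)
Line 3: ['table', 'calendar'] (min_width=14, slack=2)
Line 4: ['why', 'waterfall'] (min_width=13, slack=3)
Line 5: ['been', 'are'] (min_width=8, slack=8)

Answer: table calendar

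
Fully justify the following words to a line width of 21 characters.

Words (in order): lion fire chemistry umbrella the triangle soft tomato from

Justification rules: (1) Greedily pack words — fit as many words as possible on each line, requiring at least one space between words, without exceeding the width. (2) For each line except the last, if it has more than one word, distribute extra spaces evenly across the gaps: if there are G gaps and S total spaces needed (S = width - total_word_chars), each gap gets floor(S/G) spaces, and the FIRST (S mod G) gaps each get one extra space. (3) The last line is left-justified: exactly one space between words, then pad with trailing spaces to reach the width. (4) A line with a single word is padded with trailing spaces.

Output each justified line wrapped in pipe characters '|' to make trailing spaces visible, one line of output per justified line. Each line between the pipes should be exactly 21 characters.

Answer: |lion  fire  chemistry|
|umbrella the triangle|
|soft tomato from     |

Derivation:
Line 1: ['lion', 'fire', 'chemistry'] (min_width=19, slack=2)
Line 2: ['umbrella', 'the', 'triangle'] (min_width=21, slack=0)
Line 3: ['soft', 'tomato', 'from'] (min_width=16, slack=5)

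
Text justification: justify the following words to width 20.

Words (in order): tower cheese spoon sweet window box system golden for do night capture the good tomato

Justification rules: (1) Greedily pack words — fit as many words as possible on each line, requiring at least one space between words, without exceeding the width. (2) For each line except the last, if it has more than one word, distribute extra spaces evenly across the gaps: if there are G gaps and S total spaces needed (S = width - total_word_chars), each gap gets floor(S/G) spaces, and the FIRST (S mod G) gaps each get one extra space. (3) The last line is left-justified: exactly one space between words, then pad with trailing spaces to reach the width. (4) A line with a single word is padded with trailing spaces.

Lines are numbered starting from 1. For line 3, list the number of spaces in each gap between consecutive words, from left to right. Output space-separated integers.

Answer: 1 1 1

Derivation:
Line 1: ['tower', 'cheese', 'spoon'] (min_width=18, slack=2)
Line 2: ['sweet', 'window', 'box'] (min_width=16, slack=4)
Line 3: ['system', 'golden', 'for', 'do'] (min_width=20, slack=0)
Line 4: ['night', 'capture', 'the'] (min_width=17, slack=3)
Line 5: ['good', 'tomato'] (min_width=11, slack=9)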